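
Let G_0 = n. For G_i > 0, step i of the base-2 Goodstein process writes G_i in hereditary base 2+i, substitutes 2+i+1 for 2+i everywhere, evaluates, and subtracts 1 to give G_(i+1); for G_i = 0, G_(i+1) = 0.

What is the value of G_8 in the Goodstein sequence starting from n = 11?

step 0: 11 = 2^(2 + 1) + 2 + 1; sub 3 for 2: 3^(3 + 1) + 3 + 1; = 85; G_1 = 85−1 = 84
step 1: 84 = 3^(3 + 1) + 3; sub 4 for 3: 4^(4 + 1) + 4; = 1028; G_2 = 1028−1 = 1027
step 2: 1027 = 4^(4 + 1) + 3; sub 5 for 4: 5^(5 + 1) + 3; = 15628; G_3 = 15628−1 = 15627
step 3: 15627 = 5^(5 + 1) + 2; sub 6 for 5: 6^(6 + 1) + 2; = 279938; G_4 = 279938−1 = 279937
step 4: 279937 = 6^(6 + 1) + 1; sub 7 for 6: 7^(7 + 1) + 1; = 5764802; G_5 = 5764802−1 = 5764801
step 5: 5764801 = 7^(7 + 1); sub 8 for 7: 8^(8 + 1); = 134217728; G_6 = 134217728−1 = 134217727
step 6: 134217727 = 7·8^8 + 7·8^7 + 7·8^6 + 7·8^5 + 7·8^4 + 7·8^3 + 7·8^2 + 7·8 + 7; sub 9 for 8: 7·9^9 + 7·9^7 + 7·9^6 + 7·9^5 + 7·9^4 + 7·9^3 + 7·9^2 + 7·9 + 7; = 2749609303; G_7 = 2749609303−1 = 2749609302
step 7: 2749609302 = 7·9^9 + 7·9^7 + 7·9^6 + 7·9^5 + 7·9^4 + 7·9^3 + 7·9^2 + 7·9 + 6; sub 10 for 9: 7·10^10 + 7·10^7 + 7·10^6 + 7·10^5 + 7·10^4 + 7·10^3 + 7·10^2 + 7·10 + 6; = 70077777776; G_8 = 70077777776−1 = 70077777775

70077777775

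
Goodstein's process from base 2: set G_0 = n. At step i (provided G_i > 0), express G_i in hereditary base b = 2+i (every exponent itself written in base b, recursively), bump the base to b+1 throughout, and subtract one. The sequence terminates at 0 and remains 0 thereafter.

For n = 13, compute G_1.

13 —HB2→ 2^(2 + 1) + 2^2 + 1 —bump→ 3^(3 + 1) + 3^3 + 1 = 109 —(−1)→ 108
108 —HB3→ 3^(3 + 1) + 3^3 —bump→ 4^(4 + 1) + 4^4 = 1280 —(−1)→ 1279

108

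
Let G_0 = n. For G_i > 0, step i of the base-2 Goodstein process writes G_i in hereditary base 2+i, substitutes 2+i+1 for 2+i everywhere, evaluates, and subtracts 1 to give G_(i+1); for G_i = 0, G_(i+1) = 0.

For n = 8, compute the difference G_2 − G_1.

step 0: 8 = 2^(2 + 1); sub 3 for 2: 3^(3 + 1); = 81; G_1 = 81−1 = 80
step 1: 80 = 2·3^3 + 2·3^2 + 2·3 + 2; sub 4 for 3: 2·4^4 + 2·4^2 + 2·4 + 2; = 554; G_2 = 554−1 = 553

473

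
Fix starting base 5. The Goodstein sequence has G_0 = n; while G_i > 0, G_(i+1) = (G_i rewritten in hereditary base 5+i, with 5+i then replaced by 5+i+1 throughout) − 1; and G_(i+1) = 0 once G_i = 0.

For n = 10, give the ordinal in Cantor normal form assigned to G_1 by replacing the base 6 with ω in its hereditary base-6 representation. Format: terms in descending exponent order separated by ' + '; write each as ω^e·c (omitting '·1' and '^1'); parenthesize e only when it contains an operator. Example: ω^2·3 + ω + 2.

ω + 5

G_0 = 10. HB_5(10) = 2·5. Bump = 12. G_1 = 11.
G_1 = 11. HB_6(11) = 6 + 5. Bump = 12. G_2 = 11.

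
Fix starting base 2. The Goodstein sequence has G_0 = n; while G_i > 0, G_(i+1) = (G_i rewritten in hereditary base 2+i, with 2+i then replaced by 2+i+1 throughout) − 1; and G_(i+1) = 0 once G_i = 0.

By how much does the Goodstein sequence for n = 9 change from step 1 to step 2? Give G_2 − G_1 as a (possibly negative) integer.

942

(0) 9|_2 = 2^(2 + 1) + 1 ↦ 3^(3 + 1) + 1|_3 = 82 ⇒ 81
(1) 81|_3 = 3^(3 + 1) ↦ 4^(4 + 1)|_4 = 1024 ⇒ 1023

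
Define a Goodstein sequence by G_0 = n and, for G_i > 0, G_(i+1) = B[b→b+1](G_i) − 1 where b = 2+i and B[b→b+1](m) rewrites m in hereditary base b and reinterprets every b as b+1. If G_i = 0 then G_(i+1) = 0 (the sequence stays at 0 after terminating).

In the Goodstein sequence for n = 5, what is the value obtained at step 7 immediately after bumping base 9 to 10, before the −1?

3326

i=0: 5 = 2^2 + 1 (b=2); 2→3: 3^3 + 1 = 28; 28−1 = 27
i=1: 27 = 3^3 (b=3); 3→4: 4^4 = 256; 256−1 = 255
i=2: 255 = 3·4^3 + 3·4^2 + 3·4 + 3 (b=4); 4→5: 3·5^3 + 3·5^2 + 3·5 + 3 = 468; 468−1 = 467
i=3: 467 = 3·5^3 + 3·5^2 + 3·5 + 2 (b=5); 5→6: 3·6^3 + 3·6^2 + 3·6 + 2 = 776; 776−1 = 775
i=4: 775 = 3·6^3 + 3·6^2 + 3·6 + 1 (b=6); 6→7: 3·7^3 + 3·7^2 + 3·7 + 1 = 1198; 1198−1 = 1197
i=5: 1197 = 3·7^3 + 3·7^2 + 3·7 (b=7); 7→8: 3·8^3 + 3·8^2 + 3·8 = 1752; 1752−1 = 1751
i=6: 1751 = 3·8^3 + 3·8^2 + 2·8 + 7 (b=8); 8→9: 3·9^3 + 3·9^2 + 2·9 + 7 = 2455; 2455−1 = 2454
i=7: 2454 = 3·9^3 + 3·9^2 + 2·9 + 6 (b=9); 9→10: 3·10^3 + 3·10^2 + 2·10 + 6 = 3326; 3326−1 = 3325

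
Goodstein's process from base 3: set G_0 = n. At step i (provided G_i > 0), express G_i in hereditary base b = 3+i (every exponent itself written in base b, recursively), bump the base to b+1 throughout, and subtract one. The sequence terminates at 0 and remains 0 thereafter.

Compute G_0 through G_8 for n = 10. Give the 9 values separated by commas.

10, 16, 24, 27, 30, 33, 36, 39, 41

i=0: 10 = 3^2 + 1 (b=3); 3→4: 4^2 + 1 = 17; 17−1 = 16
i=1: 16 = 4^2 (b=4); 4→5: 5^2 = 25; 25−1 = 24
i=2: 24 = 4·5 + 4 (b=5); 5→6: 4·6 + 4 = 28; 28−1 = 27
i=3: 27 = 4·6 + 3 (b=6); 6→7: 4·7 + 3 = 31; 31−1 = 30
i=4: 30 = 4·7 + 2 (b=7); 7→8: 4·8 + 2 = 34; 34−1 = 33
i=5: 33 = 4·8 + 1 (b=8); 8→9: 4·9 + 1 = 37; 37−1 = 36
i=6: 36 = 4·9 (b=9); 9→10: 4·10 = 40; 40−1 = 39
i=7: 39 = 3·10 + 9 (b=10); 10→11: 3·11 + 9 = 42; 42−1 = 41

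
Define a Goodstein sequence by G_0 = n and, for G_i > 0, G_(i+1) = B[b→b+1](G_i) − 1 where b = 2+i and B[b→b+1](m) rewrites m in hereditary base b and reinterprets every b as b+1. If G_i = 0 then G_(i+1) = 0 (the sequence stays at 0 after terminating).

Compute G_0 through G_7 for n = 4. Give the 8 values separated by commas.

4, 26, 41, 60, 83, 109, 139, 173

step 0: 4 = 2^2; sub 3 for 2: 3^3; = 27; G_1 = 27−1 = 26
step 1: 26 = 2·3^2 + 2·3 + 2; sub 4 for 3: 2·4^2 + 2·4 + 2; = 42; G_2 = 42−1 = 41
step 2: 41 = 2·4^2 + 2·4 + 1; sub 5 for 4: 2·5^2 + 2·5 + 1; = 61; G_3 = 61−1 = 60
step 3: 60 = 2·5^2 + 2·5; sub 6 for 5: 2·6^2 + 2·6; = 84; G_4 = 84−1 = 83
step 4: 83 = 2·6^2 + 6 + 5; sub 7 for 6: 2·7^2 + 7 + 5; = 110; G_5 = 110−1 = 109
step 5: 109 = 2·7^2 + 7 + 4; sub 8 for 7: 2·8^2 + 8 + 4; = 140; G_6 = 140−1 = 139
step 6: 139 = 2·8^2 + 8 + 3; sub 9 for 8: 2·9^2 + 9 + 3; = 174; G_7 = 174−1 = 173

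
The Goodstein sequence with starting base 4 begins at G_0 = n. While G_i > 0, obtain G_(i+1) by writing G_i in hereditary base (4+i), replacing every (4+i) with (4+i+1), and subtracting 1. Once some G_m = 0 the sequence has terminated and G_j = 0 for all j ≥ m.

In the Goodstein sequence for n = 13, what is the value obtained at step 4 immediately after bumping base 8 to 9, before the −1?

21

G_0=13  [base 4] 3·4 + 1  →[4↦5]→  3·5 + 1 = 16  −1 ⇒ G_1=15
G_1=15  [base 5] 3·5  →[5↦6]→  3·6 = 18  −1 ⇒ G_2=17
G_2=17  [base 6] 2·6 + 5  →[6↦7]→  2·7 + 5 = 19  −1 ⇒ G_3=18
G_3=18  [base 7] 2·7 + 4  →[7↦8]→  2·8 + 4 = 20  −1 ⇒ G_4=19
G_4=19  [base 8] 2·8 + 3  →[8↦9]→  2·9 + 3 = 21  −1 ⇒ G_5=20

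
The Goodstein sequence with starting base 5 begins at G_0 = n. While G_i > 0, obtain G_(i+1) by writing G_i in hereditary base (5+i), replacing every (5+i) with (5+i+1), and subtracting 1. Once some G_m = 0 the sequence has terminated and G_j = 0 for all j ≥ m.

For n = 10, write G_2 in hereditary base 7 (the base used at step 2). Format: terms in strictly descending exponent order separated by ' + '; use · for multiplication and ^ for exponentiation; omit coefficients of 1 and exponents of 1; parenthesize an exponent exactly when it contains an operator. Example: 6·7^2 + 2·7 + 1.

G_0 = 10. HB_5(10) = 2·5. Bump = 12. G_1 = 11.
G_1 = 11. HB_6(11) = 6 + 5. Bump = 12. G_2 = 11.
G_2 = 11. HB_7(11) = 7 + 4. Bump = 12. G_3 = 11.

7 + 4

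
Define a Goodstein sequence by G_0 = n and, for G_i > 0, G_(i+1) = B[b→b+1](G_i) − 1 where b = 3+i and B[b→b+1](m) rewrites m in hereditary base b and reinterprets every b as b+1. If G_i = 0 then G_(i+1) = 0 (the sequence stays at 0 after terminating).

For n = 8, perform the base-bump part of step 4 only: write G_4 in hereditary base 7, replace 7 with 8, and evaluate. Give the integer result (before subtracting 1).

G_0 = 8. HB_3(8) = 2·3 + 2. Bump = 10. G_1 = 9.
G_1 = 9. HB_4(9) = 2·4 + 1. Bump = 11. G_2 = 10.
G_2 = 10. HB_5(10) = 2·5. Bump = 12. G_3 = 11.
G_3 = 11. HB_6(11) = 6 + 5. Bump = 12. G_4 = 11.
G_4 = 11. HB_7(11) = 7 + 4. Bump = 12. G_5 = 11.

12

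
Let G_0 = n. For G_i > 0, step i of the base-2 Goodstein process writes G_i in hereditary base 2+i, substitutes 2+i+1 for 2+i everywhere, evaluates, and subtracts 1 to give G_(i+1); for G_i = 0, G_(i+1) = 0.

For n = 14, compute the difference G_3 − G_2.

17469

G_0=14  [base 2] 2^(2 + 1) + 2^2 + 2  →[2↦3]→  3^(3 + 1) + 3^3 + 3 = 111  −1 ⇒ G_1=110
G_1=110  [base 3] 3^(3 + 1) + 3^3 + 2  →[3↦4]→  4^(4 + 1) + 4^4 + 2 = 1282  −1 ⇒ G_2=1281
G_2=1281  [base 4] 4^(4 + 1) + 4^4 + 1  →[4↦5]→  5^(5 + 1) + 5^5 + 1 = 18751  −1 ⇒ G_3=18750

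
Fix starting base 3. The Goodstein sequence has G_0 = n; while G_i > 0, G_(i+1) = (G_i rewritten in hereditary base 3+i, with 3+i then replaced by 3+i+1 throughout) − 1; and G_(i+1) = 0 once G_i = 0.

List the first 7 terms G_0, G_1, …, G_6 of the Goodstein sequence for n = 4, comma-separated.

4, 4, 4, 3, 2, 1, 0

(0) 4|_3 = 3 + 1 ↦ 4 + 1|_4 = 5 ⇒ 4
(1) 4|_4 = 4 ↦ 5|_5 = 5 ⇒ 4
(2) 4|_5 = 4 ↦ 4|_6 = 4 ⇒ 3
(3) 3|_6 = 3 ↦ 3|_7 = 3 ⇒ 2
(4) 2|_7 = 2 ↦ 2|_8 = 2 ⇒ 1
(5) 1|_8 = 1 ↦ 1|_9 = 1 ⇒ 0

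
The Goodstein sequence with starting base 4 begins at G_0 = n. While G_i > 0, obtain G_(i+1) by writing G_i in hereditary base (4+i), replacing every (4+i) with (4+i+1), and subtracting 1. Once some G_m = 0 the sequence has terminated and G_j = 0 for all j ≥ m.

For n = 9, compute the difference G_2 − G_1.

1

9 —HB4→ 2·4 + 1 —bump→ 2·5 + 1 = 11 —(−1)→ 10
10 —HB5→ 2·5 —bump→ 2·6 = 12 —(−1)→ 11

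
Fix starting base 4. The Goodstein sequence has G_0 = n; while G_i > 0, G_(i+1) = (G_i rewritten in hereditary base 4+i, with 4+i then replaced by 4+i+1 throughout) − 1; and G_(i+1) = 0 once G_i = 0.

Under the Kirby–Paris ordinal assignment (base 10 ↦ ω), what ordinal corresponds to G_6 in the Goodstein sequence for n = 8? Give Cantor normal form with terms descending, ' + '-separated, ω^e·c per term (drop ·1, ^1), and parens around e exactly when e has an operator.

9

step 0: 8 = 2·4; sub 5 for 4: 2·5; = 10; G_1 = 10−1 = 9
step 1: 9 = 5 + 4; sub 6 for 5: 6 + 4; = 10; G_2 = 10−1 = 9
step 2: 9 = 6 + 3; sub 7 for 6: 7 + 3; = 10; G_3 = 10−1 = 9
step 3: 9 = 7 + 2; sub 8 for 7: 8 + 2; = 10; G_4 = 10−1 = 9
step 4: 9 = 8 + 1; sub 9 for 8: 9 + 1; = 10; G_5 = 10−1 = 9
step 5: 9 = 9; sub 10 for 9: 10; = 10; G_6 = 10−1 = 9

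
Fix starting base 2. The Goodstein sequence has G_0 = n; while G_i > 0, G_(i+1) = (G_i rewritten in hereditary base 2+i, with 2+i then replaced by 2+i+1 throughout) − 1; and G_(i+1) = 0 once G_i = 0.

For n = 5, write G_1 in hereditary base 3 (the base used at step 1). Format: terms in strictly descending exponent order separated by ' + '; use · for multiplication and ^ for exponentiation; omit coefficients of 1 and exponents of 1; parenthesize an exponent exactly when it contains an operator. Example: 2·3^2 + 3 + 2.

[0] 5 ≡ 2^2 + 1 (base 2). Lift 3: 28. −1: 27.
[1] 27 ≡ 3^3 (base 3). Lift 4: 256. −1: 255.

3^3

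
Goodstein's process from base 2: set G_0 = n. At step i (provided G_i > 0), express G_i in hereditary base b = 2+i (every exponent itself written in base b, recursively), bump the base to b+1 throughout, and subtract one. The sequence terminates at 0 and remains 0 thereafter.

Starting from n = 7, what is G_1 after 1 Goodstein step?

[0] 7 ≡ 2^2 + 2 + 1 (base 2). Lift 3: 31. −1: 30.
[1] 30 ≡ 3^3 + 3 (base 3). Lift 4: 260. −1: 259.

30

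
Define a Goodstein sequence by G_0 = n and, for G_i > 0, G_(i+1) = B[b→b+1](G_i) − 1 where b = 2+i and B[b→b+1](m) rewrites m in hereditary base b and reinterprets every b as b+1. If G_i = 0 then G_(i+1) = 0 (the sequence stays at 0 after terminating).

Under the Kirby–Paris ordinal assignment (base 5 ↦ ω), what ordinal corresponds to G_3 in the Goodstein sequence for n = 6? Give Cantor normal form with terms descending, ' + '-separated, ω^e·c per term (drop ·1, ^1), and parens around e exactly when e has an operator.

ω^ω

G_0 = 6. HB_2(6) = 2^2 + 2. Bump = 30. G_1 = 29.
G_1 = 29. HB_3(29) = 3^3 + 2. Bump = 258. G_2 = 257.
G_2 = 257. HB_4(257) = 4^4 + 1. Bump = 3126. G_3 = 3125.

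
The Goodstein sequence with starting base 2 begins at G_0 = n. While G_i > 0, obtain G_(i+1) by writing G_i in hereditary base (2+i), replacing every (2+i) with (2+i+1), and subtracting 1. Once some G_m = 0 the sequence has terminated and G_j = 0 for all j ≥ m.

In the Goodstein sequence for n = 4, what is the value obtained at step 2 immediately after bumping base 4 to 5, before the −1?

61

G_0=4  [base 2] 2^2  →[2↦3]→  3^3 = 27  −1 ⇒ G_1=26
G_1=26  [base 3] 2·3^2 + 2·3 + 2  →[3↦4]→  2·4^2 + 2·4 + 2 = 42  −1 ⇒ G_2=41
G_2=41  [base 4] 2·4^2 + 2·4 + 1  →[4↦5]→  2·5^2 + 2·5 + 1 = 61  −1 ⇒ G_3=60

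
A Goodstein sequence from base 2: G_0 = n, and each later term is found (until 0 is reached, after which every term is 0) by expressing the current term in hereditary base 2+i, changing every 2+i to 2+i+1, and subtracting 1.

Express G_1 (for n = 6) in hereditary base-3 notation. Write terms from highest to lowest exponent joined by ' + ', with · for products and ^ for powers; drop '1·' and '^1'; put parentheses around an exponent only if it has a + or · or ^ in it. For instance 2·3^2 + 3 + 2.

i=0: 6 = 2^2 + 2 (b=2); 2→3: 3^3 + 3 = 30; 30−1 = 29
i=1: 29 = 3^3 + 2 (b=3); 3→4: 4^4 + 2 = 258; 258−1 = 257

3^3 + 2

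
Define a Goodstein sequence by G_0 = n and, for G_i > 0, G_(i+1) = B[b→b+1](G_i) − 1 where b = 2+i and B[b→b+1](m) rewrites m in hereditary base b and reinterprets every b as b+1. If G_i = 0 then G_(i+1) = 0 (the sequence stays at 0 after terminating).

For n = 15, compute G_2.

step 0: 15 = 2^(2 + 1) + 2^2 + 2 + 1; sub 3 for 2: 3^(3 + 1) + 3^3 + 3 + 1; = 112; G_1 = 112−1 = 111
step 1: 111 = 3^(3 + 1) + 3^3 + 3; sub 4 for 3: 4^(4 + 1) + 4^4 + 4; = 1284; G_2 = 1284−1 = 1283

1283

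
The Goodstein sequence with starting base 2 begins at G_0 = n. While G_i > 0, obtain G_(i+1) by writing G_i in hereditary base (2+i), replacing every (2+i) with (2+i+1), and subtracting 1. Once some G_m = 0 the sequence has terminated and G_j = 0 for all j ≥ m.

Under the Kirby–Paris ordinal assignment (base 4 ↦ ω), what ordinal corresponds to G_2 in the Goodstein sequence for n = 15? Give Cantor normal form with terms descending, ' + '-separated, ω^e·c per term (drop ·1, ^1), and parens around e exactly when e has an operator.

(0) 15|_2 = 2^(2 + 1) + 2^2 + 2 + 1 ↦ 3^(3 + 1) + 3^3 + 3 + 1|_3 = 112 ⇒ 111
(1) 111|_3 = 3^(3 + 1) + 3^3 + 3 ↦ 4^(4 + 1) + 4^4 + 4|_4 = 1284 ⇒ 1283
(2) 1283|_4 = 4^(4 + 1) + 4^4 + 3 ↦ 5^(5 + 1) + 5^5 + 3|_5 = 18753 ⇒ 18752

ω^(ω + 1) + ω^ω + 3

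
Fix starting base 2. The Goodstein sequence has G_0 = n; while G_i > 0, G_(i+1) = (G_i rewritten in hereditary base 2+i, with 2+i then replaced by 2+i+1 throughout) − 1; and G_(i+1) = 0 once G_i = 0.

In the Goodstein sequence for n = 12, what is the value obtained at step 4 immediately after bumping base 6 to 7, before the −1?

[0] 12 ≡ 2^(2 + 1) + 2^2 (base 2). Lift 3: 108. −1: 107.
[1] 107 ≡ 3^(3 + 1) + 2·3^2 + 2·3 + 2 (base 3). Lift 4: 1066. −1: 1065.
[2] 1065 ≡ 4^(4 + 1) + 2·4^2 + 2·4 + 1 (base 4). Lift 5: 15686. −1: 15685.
[3] 15685 ≡ 5^(5 + 1) + 2·5^2 + 2·5 (base 5). Lift 6: 280020. −1: 280019.
[4] 280019 ≡ 6^(6 + 1) + 2·6^2 + 6 + 5 (base 6). Lift 7: 5764911. −1: 5764910.

5764911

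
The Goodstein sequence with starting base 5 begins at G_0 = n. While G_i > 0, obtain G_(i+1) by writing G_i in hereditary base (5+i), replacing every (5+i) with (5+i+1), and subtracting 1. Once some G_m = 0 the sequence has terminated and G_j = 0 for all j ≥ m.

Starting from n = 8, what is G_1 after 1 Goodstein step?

(0) 8|_5 = 5 + 3 ↦ 6 + 3|_6 = 9 ⇒ 8
(1) 8|_6 = 6 + 2 ↦ 7 + 2|_7 = 9 ⇒ 8

8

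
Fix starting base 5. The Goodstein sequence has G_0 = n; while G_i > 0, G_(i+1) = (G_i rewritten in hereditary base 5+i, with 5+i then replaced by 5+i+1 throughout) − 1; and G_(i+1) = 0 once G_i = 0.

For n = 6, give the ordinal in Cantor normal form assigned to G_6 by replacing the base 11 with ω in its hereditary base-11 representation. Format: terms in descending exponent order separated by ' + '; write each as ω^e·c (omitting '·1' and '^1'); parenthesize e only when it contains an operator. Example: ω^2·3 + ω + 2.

[0] 6 ≡ 5 + 1 (base 5). Lift 6: 7. −1: 6.
[1] 6 ≡ 6 (base 6). Lift 7: 7. −1: 6.
[2] 6 ≡ 6 (base 7). Lift 8: 6. −1: 5.
[3] 5 ≡ 5 (base 8). Lift 9: 5. −1: 4.
[4] 4 ≡ 4 (base 9). Lift 10: 4. −1: 3.
[5] 3 ≡ 3 (base 10). Lift 11: 3. −1: 2.
[6] 2 ≡ 2 (base 11). Lift 12: 2. −1: 1.

2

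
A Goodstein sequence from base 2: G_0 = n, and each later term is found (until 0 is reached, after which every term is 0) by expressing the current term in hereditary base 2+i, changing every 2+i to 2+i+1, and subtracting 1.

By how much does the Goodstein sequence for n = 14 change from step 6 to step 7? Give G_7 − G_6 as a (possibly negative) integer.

3352711577

G_0 = 14. HB_2(14) = 2^(2 + 1) + 2^2 + 2. Bump = 111. G_1 = 110.
G_1 = 110. HB_3(110) = 3^(3 + 1) + 3^3 + 2. Bump = 1282. G_2 = 1281.
G_2 = 1281. HB_4(1281) = 4^(4 + 1) + 4^4 + 1. Bump = 18751. G_3 = 18750.
G_3 = 18750. HB_5(18750) = 5^(5 + 1) + 5^5. Bump = 326592. G_4 = 326591.
G_4 = 326591. HB_6(326591) = 6^(6 + 1) + 5·6^5 + 5·6^4 + 5·6^3 + 5·6^2 + 5·6 + 5. Bump = 5862841. G_5 = 5862840.
G_5 = 5862840. HB_7(5862840) = 7^(7 + 1) + 5·7^5 + 5·7^4 + 5·7^3 + 5·7^2 + 5·7 + 4. Bump = 134404972. G_6 = 134404971.
G_6 = 134404971. HB_8(134404971) = 8^(8 + 1) + 5·8^5 + 5·8^4 + 5·8^3 + 5·8^2 + 5·8 + 3. Bump = 3487116549. G_7 = 3487116548.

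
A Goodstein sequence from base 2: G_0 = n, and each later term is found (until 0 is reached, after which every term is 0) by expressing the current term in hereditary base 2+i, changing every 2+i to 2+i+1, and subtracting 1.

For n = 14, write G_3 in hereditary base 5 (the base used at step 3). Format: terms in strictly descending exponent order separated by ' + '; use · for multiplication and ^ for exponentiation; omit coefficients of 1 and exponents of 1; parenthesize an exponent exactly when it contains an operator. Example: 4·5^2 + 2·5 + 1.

5^(5 + 1) + 5^5

14 —HB2→ 2^(2 + 1) + 2^2 + 2 —bump→ 3^(3 + 1) + 3^3 + 3 = 111 —(−1)→ 110
110 —HB3→ 3^(3 + 1) + 3^3 + 2 —bump→ 4^(4 + 1) + 4^4 + 2 = 1282 —(−1)→ 1281
1281 —HB4→ 4^(4 + 1) + 4^4 + 1 —bump→ 5^(5 + 1) + 5^5 + 1 = 18751 —(−1)→ 18750
18750 —HB5→ 5^(5 + 1) + 5^5 —bump→ 6^(6 + 1) + 6^6 = 326592 —(−1)→ 326591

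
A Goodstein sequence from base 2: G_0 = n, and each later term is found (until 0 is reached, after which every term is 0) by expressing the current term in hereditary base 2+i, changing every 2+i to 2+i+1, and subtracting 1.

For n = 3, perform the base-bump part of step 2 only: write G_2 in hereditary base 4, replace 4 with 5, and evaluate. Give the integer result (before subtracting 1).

G_0=3  [base 2] 2 + 1  →[2↦3]→  3 + 1 = 4  −1 ⇒ G_1=3
G_1=3  [base 3] 3  →[3↦4]→  4 = 4  −1 ⇒ G_2=3
G_2=3  [base 4] 3  →[4↦5]→  3 = 3  −1 ⇒ G_3=2

3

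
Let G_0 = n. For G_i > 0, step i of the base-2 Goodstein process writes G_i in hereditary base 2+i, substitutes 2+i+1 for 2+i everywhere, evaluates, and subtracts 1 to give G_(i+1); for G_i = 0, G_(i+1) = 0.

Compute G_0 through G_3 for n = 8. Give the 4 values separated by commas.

8, 80, 553, 6310

(0) 8|_2 = 2^(2 + 1) ↦ 3^(3 + 1)|_3 = 81 ⇒ 80
(1) 80|_3 = 2·3^3 + 2·3^2 + 2·3 + 2 ↦ 2·4^4 + 2·4^2 + 2·4 + 2|_4 = 554 ⇒ 553
(2) 553|_4 = 2·4^4 + 2·4^2 + 2·4 + 1 ↦ 2·5^5 + 2·5^2 + 2·5 + 1|_5 = 6311 ⇒ 6310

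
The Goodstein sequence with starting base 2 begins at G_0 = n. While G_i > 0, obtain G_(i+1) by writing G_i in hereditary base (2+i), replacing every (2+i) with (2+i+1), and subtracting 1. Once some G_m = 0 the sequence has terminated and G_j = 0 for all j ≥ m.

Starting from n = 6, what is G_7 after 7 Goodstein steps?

step 0: 6 = 2^2 + 2; sub 3 for 2: 3^3 + 3; = 30; G_1 = 30−1 = 29
step 1: 29 = 3^3 + 2; sub 4 for 3: 4^4 + 2; = 258; G_2 = 258−1 = 257
step 2: 257 = 4^4 + 1; sub 5 for 4: 5^5 + 1; = 3126; G_3 = 3126−1 = 3125
step 3: 3125 = 5^5; sub 6 for 5: 6^6; = 46656; G_4 = 46656−1 = 46655
step 4: 46655 = 5·6^5 + 5·6^4 + 5·6^3 + 5·6^2 + 5·6 + 5; sub 7 for 6: 5·7^5 + 5·7^4 + 5·7^3 + 5·7^2 + 5·7 + 5; = 98040; G_5 = 98040−1 = 98039
step 5: 98039 = 5·7^5 + 5·7^4 + 5·7^3 + 5·7^2 + 5·7 + 4; sub 8 for 7: 5·8^5 + 5·8^4 + 5·8^3 + 5·8^2 + 5·8 + 4; = 187244; G_6 = 187244−1 = 187243
step 6: 187243 = 5·8^5 + 5·8^4 + 5·8^3 + 5·8^2 + 5·8 + 3; sub 9 for 8: 5·9^5 + 5·9^4 + 5·9^3 + 5·9^2 + 5·9 + 3; = 332148; G_7 = 332148−1 = 332147
step 7: 332147 = 5·9^5 + 5·9^4 + 5·9^3 + 5·9^2 + 5·9 + 2; sub 10 for 9: 5·10^5 + 5·10^4 + 5·10^3 + 5·10^2 + 5·10 + 2; = 555552; G_8 = 555552−1 = 555551

332147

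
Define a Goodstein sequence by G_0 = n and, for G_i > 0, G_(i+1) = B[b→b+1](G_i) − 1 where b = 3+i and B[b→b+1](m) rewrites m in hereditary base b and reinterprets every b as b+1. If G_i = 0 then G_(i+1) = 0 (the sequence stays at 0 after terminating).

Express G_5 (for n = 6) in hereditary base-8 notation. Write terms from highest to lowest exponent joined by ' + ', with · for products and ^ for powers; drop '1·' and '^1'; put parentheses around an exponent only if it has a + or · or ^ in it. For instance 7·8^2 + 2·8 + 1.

7

G_0=6  [base 3] 2·3  →[3↦4]→  2·4 = 8  −1 ⇒ G_1=7
G_1=7  [base 4] 4 + 3  →[4↦5]→  5 + 3 = 8  −1 ⇒ G_2=7
G_2=7  [base 5] 5 + 2  →[5↦6]→  6 + 2 = 8  −1 ⇒ G_3=7
G_3=7  [base 6] 6 + 1  →[6↦7]→  7 + 1 = 8  −1 ⇒ G_4=7
G_4=7  [base 7] 7  →[7↦8]→  8 = 8  −1 ⇒ G_5=7
G_5=7  [base 8] 7  →[8↦9]→  7 = 7  −1 ⇒ G_6=6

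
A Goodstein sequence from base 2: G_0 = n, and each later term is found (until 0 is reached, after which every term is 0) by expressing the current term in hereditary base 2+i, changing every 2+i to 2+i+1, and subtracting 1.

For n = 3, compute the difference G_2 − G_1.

0

G_0=3  [base 2] 2 + 1  →[2↦3]→  3 + 1 = 4  −1 ⇒ G_1=3
G_1=3  [base 3] 3  →[3↦4]→  4 = 4  −1 ⇒ G_2=3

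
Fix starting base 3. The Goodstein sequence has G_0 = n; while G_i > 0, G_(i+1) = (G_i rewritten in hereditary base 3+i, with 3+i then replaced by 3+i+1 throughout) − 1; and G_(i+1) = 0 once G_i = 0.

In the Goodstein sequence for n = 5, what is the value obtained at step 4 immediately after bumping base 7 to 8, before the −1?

4

G_0=5  [base 3] 3 + 2  →[3↦4]→  4 + 2 = 6  −1 ⇒ G_1=5
G_1=5  [base 4] 4 + 1  →[4↦5]→  5 + 1 = 6  −1 ⇒ G_2=5
G_2=5  [base 5] 5  →[5↦6]→  6 = 6  −1 ⇒ G_3=5
G_3=5  [base 6] 5  →[6↦7]→  5 = 5  −1 ⇒ G_4=4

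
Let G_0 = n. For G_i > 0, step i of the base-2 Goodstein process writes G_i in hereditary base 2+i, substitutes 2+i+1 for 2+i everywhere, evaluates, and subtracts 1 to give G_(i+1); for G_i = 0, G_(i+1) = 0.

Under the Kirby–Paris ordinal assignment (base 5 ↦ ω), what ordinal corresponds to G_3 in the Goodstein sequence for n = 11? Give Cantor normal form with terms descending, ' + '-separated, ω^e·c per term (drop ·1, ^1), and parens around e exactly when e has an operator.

base 2: 11 = 2^(2 + 1) + 2 + 1; at 3: 3^(3 + 1) + 3 + 1 = 85; next = 84
base 3: 84 = 3^(3 + 1) + 3; at 4: 4^(4 + 1) + 4 = 1028; next = 1027
base 4: 1027 = 4^(4 + 1) + 3; at 5: 5^(5 + 1) + 3 = 15628; next = 15627

ω^(ω + 1) + 2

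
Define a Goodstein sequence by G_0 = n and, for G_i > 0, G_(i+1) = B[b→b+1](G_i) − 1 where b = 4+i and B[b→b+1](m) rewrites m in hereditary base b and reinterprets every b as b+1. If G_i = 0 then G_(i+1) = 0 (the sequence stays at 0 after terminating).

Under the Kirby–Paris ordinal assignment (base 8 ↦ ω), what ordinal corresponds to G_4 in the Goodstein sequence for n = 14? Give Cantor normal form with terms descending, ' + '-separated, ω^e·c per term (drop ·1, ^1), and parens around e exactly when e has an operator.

(0) 14|_4 = 3·4 + 2 ↦ 3·5 + 2|_5 = 17 ⇒ 16
(1) 16|_5 = 3·5 + 1 ↦ 3·6 + 1|_6 = 19 ⇒ 18
(2) 18|_6 = 3·6 ↦ 3·7|_7 = 21 ⇒ 20
(3) 20|_7 = 2·7 + 6 ↦ 2·8 + 6|_8 = 22 ⇒ 21
(4) 21|_8 = 2·8 + 5 ↦ 2·9 + 5|_9 = 23 ⇒ 22

ω·2 + 5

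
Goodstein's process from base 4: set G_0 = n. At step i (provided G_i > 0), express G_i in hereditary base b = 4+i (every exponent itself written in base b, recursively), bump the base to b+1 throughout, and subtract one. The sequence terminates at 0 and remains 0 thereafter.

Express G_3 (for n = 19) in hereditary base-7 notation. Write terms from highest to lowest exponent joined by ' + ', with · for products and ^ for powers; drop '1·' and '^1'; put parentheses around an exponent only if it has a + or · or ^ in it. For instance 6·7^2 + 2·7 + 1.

G_0 = 19. HB_4(19) = 4^2 + 3. Bump = 28. G_1 = 27.
G_1 = 27. HB_5(27) = 5^2 + 2. Bump = 38. G_2 = 37.
G_2 = 37. HB_6(37) = 6^2 + 1. Bump = 50. G_3 = 49.
G_3 = 49. HB_7(49) = 7^2. Bump = 64. G_4 = 63.

7^2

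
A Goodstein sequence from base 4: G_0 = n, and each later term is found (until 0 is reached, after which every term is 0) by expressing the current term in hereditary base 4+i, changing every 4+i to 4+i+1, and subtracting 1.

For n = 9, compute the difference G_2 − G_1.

1

[0] 9 ≡ 2·4 + 1 (base 4). Lift 5: 11. −1: 10.
[1] 10 ≡ 2·5 (base 5). Lift 6: 12. −1: 11.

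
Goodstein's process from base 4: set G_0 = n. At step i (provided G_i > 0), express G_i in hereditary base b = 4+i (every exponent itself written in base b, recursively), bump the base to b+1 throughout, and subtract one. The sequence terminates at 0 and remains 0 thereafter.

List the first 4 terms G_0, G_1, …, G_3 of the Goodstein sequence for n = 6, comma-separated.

6, 6, 6, 6

[0] 6 ≡ 4 + 2 (base 4). Lift 5: 7. −1: 6.
[1] 6 ≡ 5 + 1 (base 5). Lift 6: 7. −1: 6.
[2] 6 ≡ 6 (base 6). Lift 7: 7. −1: 6.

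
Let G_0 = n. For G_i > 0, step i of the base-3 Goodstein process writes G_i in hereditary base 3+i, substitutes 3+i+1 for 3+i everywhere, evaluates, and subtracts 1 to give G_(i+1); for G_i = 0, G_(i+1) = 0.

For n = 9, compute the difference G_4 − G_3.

2

(0) 9|_3 = 3^2 ↦ 4^2|_4 = 16 ⇒ 15
(1) 15|_4 = 3·4 + 3 ↦ 3·5 + 3|_5 = 18 ⇒ 17
(2) 17|_5 = 3·5 + 2 ↦ 3·6 + 2|_6 = 20 ⇒ 19
(3) 19|_6 = 3·6 + 1 ↦ 3·7 + 1|_7 = 22 ⇒ 21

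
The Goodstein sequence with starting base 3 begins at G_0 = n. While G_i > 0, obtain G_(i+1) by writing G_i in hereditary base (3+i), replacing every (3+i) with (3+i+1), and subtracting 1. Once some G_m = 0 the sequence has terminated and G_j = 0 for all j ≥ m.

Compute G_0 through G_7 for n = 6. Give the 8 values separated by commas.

(0) 6|_3 = 2·3 ↦ 2·4|_4 = 8 ⇒ 7
(1) 7|_4 = 4 + 3 ↦ 5 + 3|_5 = 8 ⇒ 7
(2) 7|_5 = 5 + 2 ↦ 6 + 2|_6 = 8 ⇒ 7
(3) 7|_6 = 6 + 1 ↦ 7 + 1|_7 = 8 ⇒ 7
(4) 7|_7 = 7 ↦ 8|_8 = 8 ⇒ 7
(5) 7|_8 = 7 ↦ 7|_9 = 7 ⇒ 6
(6) 6|_9 = 6 ↦ 6|_10 = 6 ⇒ 5

6, 7, 7, 7, 7, 7, 6, 5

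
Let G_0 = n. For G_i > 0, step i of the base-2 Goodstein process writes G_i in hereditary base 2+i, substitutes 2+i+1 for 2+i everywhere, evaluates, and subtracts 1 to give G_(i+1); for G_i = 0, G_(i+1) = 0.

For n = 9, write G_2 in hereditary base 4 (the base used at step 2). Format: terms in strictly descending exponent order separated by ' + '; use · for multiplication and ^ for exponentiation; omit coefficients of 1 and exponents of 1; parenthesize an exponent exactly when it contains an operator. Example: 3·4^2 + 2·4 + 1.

3·4^4 + 3·4^3 + 3·4^2 + 3·4 + 3

i=0: 9 = 2^(2 + 1) + 1 (b=2); 2→3: 3^(3 + 1) + 1 = 82; 82−1 = 81
i=1: 81 = 3^(3 + 1) (b=3); 3→4: 4^(4 + 1) = 1024; 1024−1 = 1023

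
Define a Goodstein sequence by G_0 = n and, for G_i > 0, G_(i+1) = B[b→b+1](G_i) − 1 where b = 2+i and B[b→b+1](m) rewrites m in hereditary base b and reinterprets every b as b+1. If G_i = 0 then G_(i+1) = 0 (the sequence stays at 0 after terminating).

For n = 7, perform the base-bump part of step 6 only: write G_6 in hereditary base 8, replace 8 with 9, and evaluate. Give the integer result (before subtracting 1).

G_0 = 7. HB_2(7) = 2^2 + 2 + 1. Bump = 31. G_1 = 30.
G_1 = 30. HB_3(30) = 3^3 + 3. Bump = 260. G_2 = 259.
G_2 = 259. HB_4(259) = 4^4 + 3. Bump = 3128. G_3 = 3127.
G_3 = 3127. HB_5(3127) = 5^5 + 2. Bump = 46658. G_4 = 46657.
G_4 = 46657. HB_6(46657) = 6^6 + 1. Bump = 823544. G_5 = 823543.
G_5 = 823543. HB_7(823543) = 7^7. Bump = 16777216. G_6 = 16777215.
G_6 = 16777215. HB_8(16777215) = 7·8^7 + 7·8^6 + 7·8^5 + 7·8^4 + 7·8^3 + 7·8^2 + 7·8 + 7. Bump = 37665880. G_7 = 37665879.

37665880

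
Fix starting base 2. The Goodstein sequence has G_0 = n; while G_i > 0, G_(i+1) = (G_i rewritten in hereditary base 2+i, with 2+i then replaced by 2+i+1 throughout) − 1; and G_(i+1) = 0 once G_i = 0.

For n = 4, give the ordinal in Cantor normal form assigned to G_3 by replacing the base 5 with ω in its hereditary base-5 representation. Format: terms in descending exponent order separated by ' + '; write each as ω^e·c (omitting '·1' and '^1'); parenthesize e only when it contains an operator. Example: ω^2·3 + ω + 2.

[0] 4 ≡ 2^2 (base 2). Lift 3: 27. −1: 26.
[1] 26 ≡ 2·3^2 + 2·3 + 2 (base 3). Lift 4: 42. −1: 41.
[2] 41 ≡ 2·4^2 + 2·4 + 1 (base 4). Lift 5: 61. −1: 60.
[3] 60 ≡ 2·5^2 + 2·5 (base 5). Lift 6: 84. −1: 83.

ω^2·2 + ω·2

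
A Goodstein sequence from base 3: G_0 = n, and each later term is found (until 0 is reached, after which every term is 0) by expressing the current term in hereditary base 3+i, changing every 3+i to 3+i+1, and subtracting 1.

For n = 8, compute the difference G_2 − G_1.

1

[0] 8 ≡ 2·3 + 2 (base 3). Lift 4: 10. −1: 9.
[1] 9 ≡ 2·4 + 1 (base 4). Lift 5: 11. −1: 10.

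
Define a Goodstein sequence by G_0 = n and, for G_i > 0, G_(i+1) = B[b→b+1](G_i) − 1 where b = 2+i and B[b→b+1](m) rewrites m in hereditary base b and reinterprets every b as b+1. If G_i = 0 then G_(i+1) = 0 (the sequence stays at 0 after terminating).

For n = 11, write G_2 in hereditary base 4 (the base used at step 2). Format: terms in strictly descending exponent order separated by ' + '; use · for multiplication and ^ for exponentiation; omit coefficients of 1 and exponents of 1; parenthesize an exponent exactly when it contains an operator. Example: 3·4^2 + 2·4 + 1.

4^(4 + 1) + 3

[0] 11 ≡ 2^(2 + 1) + 2 + 1 (base 2). Lift 3: 85. −1: 84.
[1] 84 ≡ 3^(3 + 1) + 3 (base 3). Lift 4: 1028. −1: 1027.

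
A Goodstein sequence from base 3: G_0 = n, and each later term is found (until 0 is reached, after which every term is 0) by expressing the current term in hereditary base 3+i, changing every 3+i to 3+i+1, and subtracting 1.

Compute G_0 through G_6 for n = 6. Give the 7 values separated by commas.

base 3: 6 = 2·3; at 4: 2·4 = 8; next = 7
base 4: 7 = 4 + 3; at 5: 5 + 3 = 8; next = 7
base 5: 7 = 5 + 2; at 6: 6 + 2 = 8; next = 7
base 6: 7 = 6 + 1; at 7: 7 + 1 = 8; next = 7
base 7: 7 = 7; at 8: 8 = 8; next = 7
base 8: 7 = 7; at 9: 7 = 7; next = 6

6, 7, 7, 7, 7, 7, 6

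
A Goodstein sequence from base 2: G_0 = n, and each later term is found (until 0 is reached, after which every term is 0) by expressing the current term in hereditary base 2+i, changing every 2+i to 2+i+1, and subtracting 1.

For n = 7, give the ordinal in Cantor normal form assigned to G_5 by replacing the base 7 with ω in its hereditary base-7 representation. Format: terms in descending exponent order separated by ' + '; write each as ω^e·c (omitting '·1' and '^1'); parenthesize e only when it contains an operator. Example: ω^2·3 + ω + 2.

G_0 = 7. HB_2(7) = 2^2 + 2 + 1. Bump = 31. G_1 = 30.
G_1 = 30. HB_3(30) = 3^3 + 3. Bump = 260. G_2 = 259.
G_2 = 259. HB_4(259) = 4^4 + 3. Bump = 3128. G_3 = 3127.
G_3 = 3127. HB_5(3127) = 5^5 + 2. Bump = 46658. G_4 = 46657.
G_4 = 46657. HB_6(46657) = 6^6 + 1. Bump = 823544. G_5 = 823543.
G_5 = 823543. HB_7(823543) = 7^7. Bump = 16777216. G_6 = 16777215.

ω^ω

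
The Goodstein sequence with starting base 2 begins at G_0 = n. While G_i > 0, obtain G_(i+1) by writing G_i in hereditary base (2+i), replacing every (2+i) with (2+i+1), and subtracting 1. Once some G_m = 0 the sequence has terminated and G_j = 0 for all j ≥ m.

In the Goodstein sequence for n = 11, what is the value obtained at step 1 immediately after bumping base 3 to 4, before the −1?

G_0=11  [base 2] 2^(2 + 1) + 2 + 1  →[2↦3]→  3^(3 + 1) + 3 + 1 = 85  −1 ⇒ G_1=84
G_1=84  [base 3] 3^(3 + 1) + 3  →[3↦4]→  4^(4 + 1) + 4 = 1028  −1 ⇒ G_2=1027

1028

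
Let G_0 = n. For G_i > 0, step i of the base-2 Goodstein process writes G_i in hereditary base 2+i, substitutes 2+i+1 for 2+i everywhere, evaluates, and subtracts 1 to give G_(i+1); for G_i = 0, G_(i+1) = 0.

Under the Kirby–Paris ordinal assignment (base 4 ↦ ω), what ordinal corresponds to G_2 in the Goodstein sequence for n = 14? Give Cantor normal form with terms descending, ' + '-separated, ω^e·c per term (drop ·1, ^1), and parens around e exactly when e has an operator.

ω^(ω + 1) + ω^ω + 1

G_0=14  [base 2] 2^(2 + 1) + 2^2 + 2  →[2↦3]→  3^(3 + 1) + 3^3 + 3 = 111  −1 ⇒ G_1=110
G_1=110  [base 3] 3^(3 + 1) + 3^3 + 2  →[3↦4]→  4^(4 + 1) + 4^4 + 2 = 1282  −1 ⇒ G_2=1281
G_2=1281  [base 4] 4^(4 + 1) + 4^4 + 1  →[4↦5]→  5^(5 + 1) + 5^5 + 1 = 18751  −1 ⇒ G_3=18750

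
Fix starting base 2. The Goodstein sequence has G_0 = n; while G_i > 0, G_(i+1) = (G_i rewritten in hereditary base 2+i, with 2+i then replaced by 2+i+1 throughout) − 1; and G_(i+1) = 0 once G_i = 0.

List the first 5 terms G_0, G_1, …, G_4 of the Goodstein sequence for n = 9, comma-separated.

9, 81, 1023, 9842, 140743

[0] 9 ≡ 2^(2 + 1) + 1 (base 2). Lift 3: 82. −1: 81.
[1] 81 ≡ 3^(3 + 1) (base 3). Lift 4: 1024. −1: 1023.
[2] 1023 ≡ 3·4^4 + 3·4^3 + 3·4^2 + 3·4 + 3 (base 4). Lift 5: 9843. −1: 9842.
[3] 9842 ≡ 3·5^5 + 3·5^3 + 3·5^2 + 3·5 + 2 (base 5). Lift 6: 140744. −1: 140743.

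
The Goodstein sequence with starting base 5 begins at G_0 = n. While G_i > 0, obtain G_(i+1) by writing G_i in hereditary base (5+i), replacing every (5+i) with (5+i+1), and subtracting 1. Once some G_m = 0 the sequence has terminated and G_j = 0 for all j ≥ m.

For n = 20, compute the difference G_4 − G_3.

2

G_0=20  [base 5] 4·5  →[5↦6]→  4·6 = 24  −1 ⇒ G_1=23
G_1=23  [base 6] 3·6 + 5  →[6↦7]→  3·7 + 5 = 26  −1 ⇒ G_2=25
G_2=25  [base 7] 3·7 + 4  →[7↦8]→  3·8 + 4 = 28  −1 ⇒ G_3=27
G_3=27  [base 8] 3·8 + 3  →[8↦9]→  3·9 + 3 = 30  −1 ⇒ G_4=29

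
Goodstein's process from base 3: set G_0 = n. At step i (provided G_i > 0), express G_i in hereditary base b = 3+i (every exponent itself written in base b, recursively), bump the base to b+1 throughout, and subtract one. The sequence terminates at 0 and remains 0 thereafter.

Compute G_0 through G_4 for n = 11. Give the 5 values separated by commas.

11, 17, 25, 35, 39

G_0=11  [base 3] 3^2 + 2  →[3↦4]→  4^2 + 2 = 18  −1 ⇒ G_1=17
G_1=17  [base 4] 4^2 + 1  →[4↦5]→  5^2 + 1 = 26  −1 ⇒ G_2=25
G_2=25  [base 5] 5^2  →[5↦6]→  6^2 = 36  −1 ⇒ G_3=35
G_3=35  [base 6] 5·6 + 5  →[6↦7]→  5·7 + 5 = 40  −1 ⇒ G_4=39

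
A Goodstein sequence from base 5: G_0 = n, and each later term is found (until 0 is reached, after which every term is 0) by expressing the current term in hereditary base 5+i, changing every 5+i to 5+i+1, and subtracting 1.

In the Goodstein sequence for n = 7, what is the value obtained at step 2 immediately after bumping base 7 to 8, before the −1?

G_0 = 7. HB_5(7) = 5 + 2. Bump = 8. G_1 = 7.
G_1 = 7. HB_6(7) = 6 + 1. Bump = 8. G_2 = 7.
G_2 = 7. HB_7(7) = 7. Bump = 8. G_3 = 7.

8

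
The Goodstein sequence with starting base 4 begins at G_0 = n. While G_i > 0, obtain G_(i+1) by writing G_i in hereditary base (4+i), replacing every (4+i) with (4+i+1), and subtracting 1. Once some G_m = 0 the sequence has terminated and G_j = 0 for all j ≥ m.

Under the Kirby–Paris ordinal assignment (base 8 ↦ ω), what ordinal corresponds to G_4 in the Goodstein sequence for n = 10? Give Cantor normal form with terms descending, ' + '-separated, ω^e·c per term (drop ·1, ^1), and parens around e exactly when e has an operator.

ω + 5

10 —HB4→ 2·4 + 2 —bump→ 2·5 + 2 = 12 —(−1)→ 11
11 —HB5→ 2·5 + 1 —bump→ 2·6 + 1 = 13 —(−1)→ 12
12 —HB6→ 2·6 —bump→ 2·7 = 14 —(−1)→ 13
13 —HB7→ 7 + 6 —bump→ 8 + 6 = 14 —(−1)→ 13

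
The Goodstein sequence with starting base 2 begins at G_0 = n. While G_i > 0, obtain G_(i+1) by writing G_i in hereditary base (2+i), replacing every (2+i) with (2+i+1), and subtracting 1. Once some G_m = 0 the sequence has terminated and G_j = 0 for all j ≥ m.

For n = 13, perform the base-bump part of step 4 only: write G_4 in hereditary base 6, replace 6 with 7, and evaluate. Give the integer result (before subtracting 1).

5765999

(0) 13|_2 = 2^(2 + 1) + 2^2 + 1 ↦ 3^(3 + 1) + 3^3 + 1|_3 = 109 ⇒ 108
(1) 108|_3 = 3^(3 + 1) + 3^3 ↦ 4^(4 + 1) + 4^4|_4 = 1280 ⇒ 1279
(2) 1279|_4 = 4^(4 + 1) + 3·4^3 + 3·4^2 + 3·4 + 3 ↦ 5^(5 + 1) + 3·5^3 + 3·5^2 + 3·5 + 3|_5 = 16093 ⇒ 16092
(3) 16092|_5 = 5^(5 + 1) + 3·5^3 + 3·5^2 + 3·5 + 2 ↦ 6^(6 + 1) + 3·6^3 + 3·6^2 + 3·6 + 2|_6 = 280712 ⇒ 280711
(4) 280711|_6 = 6^(6 + 1) + 3·6^3 + 3·6^2 + 3·6 + 1 ↦ 7^(7 + 1) + 3·7^3 + 3·7^2 + 3·7 + 1|_7 = 5765999 ⇒ 5765998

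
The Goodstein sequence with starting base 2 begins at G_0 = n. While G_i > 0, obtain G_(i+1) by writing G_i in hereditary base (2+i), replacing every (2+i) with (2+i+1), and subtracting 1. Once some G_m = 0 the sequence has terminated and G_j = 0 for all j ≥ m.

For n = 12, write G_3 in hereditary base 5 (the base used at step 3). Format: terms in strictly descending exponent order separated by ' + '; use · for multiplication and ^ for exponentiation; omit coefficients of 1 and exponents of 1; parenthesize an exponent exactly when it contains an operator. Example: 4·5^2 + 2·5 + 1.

5^(5 + 1) + 2·5^2 + 2·5

G_0=12  [base 2] 2^(2 + 1) + 2^2  →[2↦3]→  3^(3 + 1) + 3^3 = 108  −1 ⇒ G_1=107
G_1=107  [base 3] 3^(3 + 1) + 2·3^2 + 2·3 + 2  →[3↦4]→  4^(4 + 1) + 2·4^2 + 2·4 + 2 = 1066  −1 ⇒ G_2=1065
G_2=1065  [base 4] 4^(4 + 1) + 2·4^2 + 2·4 + 1  →[4↦5]→  5^(5 + 1) + 2·5^2 + 2·5 + 1 = 15686  −1 ⇒ G_3=15685
G_3=15685  [base 5] 5^(5 + 1) + 2·5^2 + 2·5  →[5↦6]→  6^(6 + 1) + 2·6^2 + 2·6 = 280020  −1 ⇒ G_4=280019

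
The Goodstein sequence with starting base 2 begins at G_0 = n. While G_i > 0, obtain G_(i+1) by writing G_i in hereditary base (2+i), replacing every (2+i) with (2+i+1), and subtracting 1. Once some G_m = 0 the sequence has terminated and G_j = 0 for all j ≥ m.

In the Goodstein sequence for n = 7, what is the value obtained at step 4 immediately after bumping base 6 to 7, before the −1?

(0) 7|_2 = 2^2 + 2 + 1 ↦ 3^3 + 3 + 1|_3 = 31 ⇒ 30
(1) 30|_3 = 3^3 + 3 ↦ 4^4 + 4|_4 = 260 ⇒ 259
(2) 259|_4 = 4^4 + 3 ↦ 5^5 + 3|_5 = 3128 ⇒ 3127
(3) 3127|_5 = 5^5 + 2 ↦ 6^6 + 2|_6 = 46658 ⇒ 46657
(4) 46657|_6 = 6^6 + 1 ↦ 7^7 + 1|_7 = 823544 ⇒ 823543

823544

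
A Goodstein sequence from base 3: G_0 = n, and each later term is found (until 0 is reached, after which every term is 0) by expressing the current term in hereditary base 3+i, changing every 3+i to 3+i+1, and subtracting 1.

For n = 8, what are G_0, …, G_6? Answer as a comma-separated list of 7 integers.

step 0: 8 = 2·3 + 2; sub 4 for 3: 2·4 + 2; = 10; G_1 = 10−1 = 9
step 1: 9 = 2·4 + 1; sub 5 for 4: 2·5 + 1; = 11; G_2 = 11−1 = 10
step 2: 10 = 2·5; sub 6 for 5: 2·6; = 12; G_3 = 12−1 = 11
step 3: 11 = 6 + 5; sub 7 for 6: 7 + 5; = 12; G_4 = 12−1 = 11
step 4: 11 = 7 + 4; sub 8 for 7: 8 + 4; = 12; G_5 = 12−1 = 11
step 5: 11 = 8 + 3; sub 9 for 8: 9 + 3; = 12; G_6 = 12−1 = 11

8, 9, 10, 11, 11, 11, 11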